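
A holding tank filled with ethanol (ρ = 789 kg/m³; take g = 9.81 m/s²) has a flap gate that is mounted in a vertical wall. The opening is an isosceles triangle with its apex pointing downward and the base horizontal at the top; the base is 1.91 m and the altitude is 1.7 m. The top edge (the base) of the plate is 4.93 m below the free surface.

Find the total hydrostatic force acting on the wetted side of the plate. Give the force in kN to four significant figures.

F ≈ 69.07 kN

γ = ρg = 789 × 9.81 / 1000 = 7.74009 kN/m³.
With the apex down, the centroid sits h/3 = 1.7/3 = 0.566667 m below the base (the top edge), so the centroid depth is h_c = 4.93 + 0.566667 = 5.49667 m.
A = ½ × 1.91 × 1.7 = 1.6235 m².
Resultant F = γ·h_c·A = 7.74009 × 5.49667 × 1.6235 = 69.0714 kN.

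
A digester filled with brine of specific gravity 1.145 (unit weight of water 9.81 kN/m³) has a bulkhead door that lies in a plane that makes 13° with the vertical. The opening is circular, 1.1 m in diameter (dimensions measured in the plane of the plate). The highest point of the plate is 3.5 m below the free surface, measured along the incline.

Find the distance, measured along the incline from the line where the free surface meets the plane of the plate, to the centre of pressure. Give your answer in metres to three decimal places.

γ = 1.145 × 9.81 = 11.23245 kN/m³.
The plate makes 13° with the vertical, i.e. θ = 90° − 13° = 77° to the horizontal. Measuring y along the incline from the free-surface line, vertical depth h = y·sinθ with sinθ = 0.974370.
The centroid is at the centre, 0.55 m below the top of the plate, so y_c = 3.5 + 0.55 = 4.05 m and h_c = 4.05 × 0.974370 = 3.9462 m.
A = π(0.55)² = 0.950332 m².
Resultant F = γ·h_c·A = 11.23245 × 3.9462 × 0.950332 = 42.1239 kN.
I_c = πr⁴/4 = π × 0.55⁴/4 = 0.0718688 m⁴.
Centre of pressure: y_p = y_c + I_c/(y_c·A) = 4.05 + 0.0718688/(4.05 × 0.950332) = 4.05 + 0.0186728 = 4.06867 m along the plane.

y_p = 4.069 m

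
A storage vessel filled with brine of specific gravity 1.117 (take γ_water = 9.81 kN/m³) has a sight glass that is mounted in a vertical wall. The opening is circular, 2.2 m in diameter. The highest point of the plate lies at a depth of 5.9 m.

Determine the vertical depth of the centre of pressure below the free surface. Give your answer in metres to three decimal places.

h_p = 7.043 m

γ = 1.117 × 9.81 = 10.95777 kN/m³.
The centroid is at the centre, 1.1 m below the top of the plate, so the centroid depth is h_c = 5.9 + 1.1 = 7 m.
A = π(1.1)² = 3.80133 m².
Resultant F = γ·h_c·A = 10.95777 × 7 × 3.80133 = 291.579 kN.
I_c = πr⁴/4 = π × 1.1⁴/4 = 1.1499 m⁴.
Centre of pressure: y_p = y_c + I_c/(y_c·A) = 7 + 1.1499/(7 × 3.80133) = 7 + 0.0432142 = 7.04321 m along the plane.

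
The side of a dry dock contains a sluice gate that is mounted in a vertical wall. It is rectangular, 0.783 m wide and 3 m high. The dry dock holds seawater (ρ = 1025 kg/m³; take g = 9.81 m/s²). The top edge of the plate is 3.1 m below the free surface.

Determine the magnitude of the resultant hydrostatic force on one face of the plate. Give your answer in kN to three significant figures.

F ≈ 109 kN

γ = ρg = 1025 × 9.81 / 1000 = 10.05525 kN/m³.
The centroid lies 3/2 = 1.5 m below the top edge, so the centroid depth is h_c = 3.1 + 1.5 = 4.6 m.
A = 0.783 × 3 = 2.349 m².
Resultant F = γ·h_c·A = 10.05525 × 4.6 × 2.349 = 108.651 kN.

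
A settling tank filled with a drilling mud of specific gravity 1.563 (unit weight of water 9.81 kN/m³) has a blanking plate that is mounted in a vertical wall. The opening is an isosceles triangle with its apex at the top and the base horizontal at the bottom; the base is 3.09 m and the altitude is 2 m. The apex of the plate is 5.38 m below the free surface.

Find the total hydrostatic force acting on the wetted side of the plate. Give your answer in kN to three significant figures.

γ = 1.563 × 9.81 = 15.33303 kN/m³.
With the apex up, the centroid sits 2h/3 = 2 × 2/3 = 1.33333 m below the apex, so the centroid depth is h_c = 5.38 + 1.33333 = 6.71333 m.
A = ½ × 3.09 × 2 = 3.09 m².
Resultant F = γ·h_c·A = 15.33303 × 6.71333 × 3.09 = 318.071 kN.

F ≈ 318 kN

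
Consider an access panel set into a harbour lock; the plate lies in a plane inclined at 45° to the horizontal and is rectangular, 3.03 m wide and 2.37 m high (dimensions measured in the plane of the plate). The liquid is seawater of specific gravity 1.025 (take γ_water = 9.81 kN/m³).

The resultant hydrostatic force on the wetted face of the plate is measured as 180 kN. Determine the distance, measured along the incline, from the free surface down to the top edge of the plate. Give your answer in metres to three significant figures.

y_top ≈ 2.34 m

γ = 1.025 × 9.81 = 10.05525 kN/m³.
A = 3.03 × 2.37 = 7.1811 m².
From F = γ·h_c·A, the centroid depth is h_c = 180/(10.05525 × 7.1811) = 2.49281 m.
Let θ = 45° be the plate's angle to the horizontal; measure y along the incline from where the plane meets the free surface. Vertical depth h = y·sinθ with sinθ = 0.707107.
Along the incline, y_c = h_c/sinθ = 2.49281/0.707107 = 3.52536 m.
The centroid lies 2.37/2 = 1.185 m below the top edge, so the top edge sits at y_top = 3.52536 − 1.185 = 2.34036 m along the incline.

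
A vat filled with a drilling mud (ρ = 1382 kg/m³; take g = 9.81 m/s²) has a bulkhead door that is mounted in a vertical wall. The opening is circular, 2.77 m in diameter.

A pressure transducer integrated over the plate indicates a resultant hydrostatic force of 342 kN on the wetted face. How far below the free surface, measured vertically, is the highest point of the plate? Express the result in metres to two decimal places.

d_top ≈ 2.80 m

γ = ρg = 1382 × 9.81 / 1000 = 13.55742 kN/m³.
A = π(1.385)² = 6.02628 m².
From F = γ·h_c·A, the centroid depth is h_c = 342/(13.55742 × 6.02628) = 4.18601 m.
The centroid is at the centre, 1.385 m below the top of the plate, so the highest point sits at h_top = 4.18601 − 1.385 = 2.80101 m below the surface.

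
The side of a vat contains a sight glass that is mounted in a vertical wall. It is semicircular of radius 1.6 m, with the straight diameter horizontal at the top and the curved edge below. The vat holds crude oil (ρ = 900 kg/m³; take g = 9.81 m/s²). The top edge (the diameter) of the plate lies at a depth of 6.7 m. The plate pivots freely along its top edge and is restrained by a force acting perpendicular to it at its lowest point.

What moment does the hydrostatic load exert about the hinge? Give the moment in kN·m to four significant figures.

M ≈ 184.3 kN·m

γ = ρg = 900 × 9.81 / 1000 = 8.829 kN/m³.
The centroid of a semicircle lies 4r/(3π) = 0.679061 m from the diameter, here below the top edge, so the centroid depth is h_c = 6.7 + 0.679061 = 7.37906 m.
A = πr²/2 = π × 1.6²/2 = 4.02124 m².
Resultant F = γ·h_c·A = 8.829 × 7.37906 × 4.02124 = 261.983 kN.
I_c = (π/8 − 8/(9π))·r⁴ = 0.109757 × 1.6⁴ = 0.719303 m⁴.
Centre of pressure: y_p = y_c + I_c/(y_c·A) = 7.37906 + 0.719303/(7.37906 × 4.02124) = 7.37906 + 0.024241 = 7.4033 m along the plane.
The resultant acts 0.679061 + 0.024241 = 0.703302 m (along the plate) below the hinge at the top edge, so the moment about the hinge is M = F × 0.703302 = 261.983 × 0.703302 = 184.253 kN·m.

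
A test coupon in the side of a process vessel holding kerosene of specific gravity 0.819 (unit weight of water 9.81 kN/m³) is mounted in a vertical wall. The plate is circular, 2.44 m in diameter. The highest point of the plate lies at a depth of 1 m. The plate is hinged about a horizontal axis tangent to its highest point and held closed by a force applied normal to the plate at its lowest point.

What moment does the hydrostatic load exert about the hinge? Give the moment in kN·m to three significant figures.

M ≈ 116 kN·m

γ = 0.819 × 9.81 = 8.03439 kN/m³.
The centroid is at the centre, 1.22 m below the top of the plate, so the centroid depth is h_c = 1 + 1.22 = 2.22 m.
A = π(1.22)² = 4.67595 m².
Resultant F = γ·h_c·A = 8.03439 × 2.22 × 4.67595 = 83.4019 kN.
I_c = πr⁴/4 = π × 1.22⁴/4 = 1.73992 m⁴.
Centre of pressure: y_p = y_c + I_c/(y_c·A) = 2.22 + 1.73992/(2.22 × 4.67595) = 2.22 + 0.167613 = 2.38761 m along the plane.
The resultant acts 1.22 + 0.167613 = 1.38761 m (along the plate) below the hinge at the top edge, so the moment about the hinge is M = F × 1.38761 = 83.4019 × 1.38761 = 115.729 kN·m.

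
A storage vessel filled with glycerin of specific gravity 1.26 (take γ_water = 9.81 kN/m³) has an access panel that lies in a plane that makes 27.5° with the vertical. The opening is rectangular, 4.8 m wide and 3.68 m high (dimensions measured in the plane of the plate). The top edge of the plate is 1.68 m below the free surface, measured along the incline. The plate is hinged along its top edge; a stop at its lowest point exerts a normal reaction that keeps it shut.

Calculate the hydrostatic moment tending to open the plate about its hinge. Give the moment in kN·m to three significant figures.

γ = 1.26 × 9.81 = 12.3606 kN/m³.
The plate makes 27.5° with the vertical, i.e. θ = 90° − 27.5° = 62.5° to the horizontal. Measuring y along the incline from the free-surface line, vertical depth h = y·sinθ with sinθ = 0.887011.
The centroid lies 3.68/2 = 1.84 m below the top edge, so y_c = 1.68 + 1.84 = 3.52 m and h_c = 3.52 × 0.887011 = 3.12228 m.
A = 4.8 × 3.68 = 17.664 m².
Resultant F = γ·h_c·A = 12.3606 × 3.12228 × 17.664 = 681.711 kN.
I_c = b·h³/12 = 4.8 × 3.68³/12 = 19.9344 m⁴.
Centre of pressure: y_p = y_c + I_c/(y_c·A) = 3.52 + 19.9344/(3.52 × 17.664) = 3.52 + 0.320606 = 3.84061 m along the plane.
The resultant acts 1.84 + 0.320606 = 2.16061 m (along the plate) below the hinge at the top edge, so the moment about the hinge is M = F × 2.16061 = 681.711 × 2.16061 = 1472.91 kN·m.

M ≈ 1470 kN·m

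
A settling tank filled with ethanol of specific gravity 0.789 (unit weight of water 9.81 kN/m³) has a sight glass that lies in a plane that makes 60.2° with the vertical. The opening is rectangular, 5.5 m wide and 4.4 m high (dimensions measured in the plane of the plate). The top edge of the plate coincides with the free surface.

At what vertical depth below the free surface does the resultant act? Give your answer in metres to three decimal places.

h_p = 1.458 m

γ = 0.789 × 9.81 = 7.74009 kN/m³.
The plate makes 60.2° with the vertical, i.e. θ = 90° − 60.2° = 29.8° to the horizontal. Measuring y along the incline from the free-surface line, vertical depth h = y·sinθ with sinθ = 0.496974.
The centroid lies 4.4/2 = 2.2 m below the top edge, so y_c = 2.2 m and h_c = 2.2 × 0.496974 = 1.09334 m.
A = 5.5 × 4.4 = 24.2 m².
Resultant F = γ·h_c·A = 7.74009 × 1.09334 × 24.2 = 204.794 kN.
I_c = b·h³/12 = 5.5 × 4.4³/12 = 39.0427 m⁴.
Centre of pressure: y_p = y_c + I_c/(y_c·A) = 2.2 + 39.0427/(2.2 × 24.2) = 2.2 + 0.733334 = 2.93333 m along the plane.
Vertically, h_p = y_p·sinθ = 2.93333 × 0.496974 = 1.45779 m.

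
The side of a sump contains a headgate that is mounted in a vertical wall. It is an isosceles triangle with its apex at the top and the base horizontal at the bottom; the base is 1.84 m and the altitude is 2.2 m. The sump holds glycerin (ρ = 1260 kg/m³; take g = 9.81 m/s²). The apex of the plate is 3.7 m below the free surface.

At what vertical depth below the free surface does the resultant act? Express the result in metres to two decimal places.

γ = ρg = 1260 × 9.81 / 1000 = 12.3606 kN/m³.
With the apex up, the centroid sits 2h/3 = 2 × 2.2/3 = 1.46667 m below the apex, so the centroid depth is h_c = 3.7 + 1.46667 = 5.16667 m.
A = ½ × 1.84 × 2.2 = 2.024 m².
Resultant F = γ·h_c·A = 12.3606 × 5.16667 × 2.024 = 129.259 kN.
I_c = b·h³/36 = 1.84 × 2.2³/36 = 0.544231 m⁴.
Centre of pressure: y_p = y_c + I_c/(y_c·A) = 5.16667 + 0.544231/(5.16667 × 2.024) = 5.16667 + 0.052043 = 5.21871 m along the plane.

h_p = 5.22 m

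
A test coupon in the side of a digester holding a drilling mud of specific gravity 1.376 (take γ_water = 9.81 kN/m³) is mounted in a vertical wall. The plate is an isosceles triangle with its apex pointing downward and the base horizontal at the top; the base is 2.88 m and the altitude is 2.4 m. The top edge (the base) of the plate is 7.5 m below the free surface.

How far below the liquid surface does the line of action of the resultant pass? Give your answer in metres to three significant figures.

γ = 1.376 × 9.81 = 13.49856 kN/m³.
With the apex down, the centroid sits h/3 = 2.4/3 = 0.8 m below the base (the top edge), so the centroid depth is h_c = 7.5 + 0.8 = 8.3 m.
A = ½ × 2.88 × 2.4 = 3.456 m².
Resultant F = γ·h_c·A = 13.49856 × 8.3 × 3.456 = 387.203 kN.
I_c = b·h³/36 = 2.88 × 2.4³/36 = 1.10592 m⁴.
Centre of pressure: y_p = y_c + I_c/(y_c·A) = 8.3 + 1.10592/(8.3 × 3.456) = 8.3 + 0.0385542 = 8.33855 m along the plane.

h_p = 8.34 m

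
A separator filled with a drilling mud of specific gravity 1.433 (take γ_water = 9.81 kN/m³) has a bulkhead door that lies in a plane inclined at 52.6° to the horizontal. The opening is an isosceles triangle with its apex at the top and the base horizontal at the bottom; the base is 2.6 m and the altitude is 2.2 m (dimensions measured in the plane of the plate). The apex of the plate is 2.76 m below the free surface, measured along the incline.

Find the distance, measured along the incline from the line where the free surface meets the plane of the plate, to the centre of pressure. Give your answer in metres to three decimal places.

γ = 1.433 × 9.81 = 14.05773 kN/m³.
Let θ = 52.6° be the plate's angle to the horizontal; measure y along the incline from where the plane meets the free surface. Vertical depth h = y·sinθ with sinθ = 0.794415.
With the apex up, the centroid sits 2h/3 = 2 × 2.2/3 = 1.46667 m below the apex, so y_c = 2.76 + 1.46667 = 4.22667 m and h_c = 4.22667 × 0.794415 = 3.35773 m.
A = ½ × 2.6 × 2.2 = 2.86 m².
Resultant F = γ·h_c·A = 14.05773 × 3.35773 × 2.86 = 134.998 kN.
I_c = b·h³/36 = 2.6 × 2.2³/36 = 0.769022 m⁴.
Centre of pressure: y_p = y_c + I_c/(y_c·A) = 4.22667 + 0.769022/(4.22667 × 2.86) = 4.22667 + 0.0636172 = 4.29029 m along the plane.

y_p = 4.290 m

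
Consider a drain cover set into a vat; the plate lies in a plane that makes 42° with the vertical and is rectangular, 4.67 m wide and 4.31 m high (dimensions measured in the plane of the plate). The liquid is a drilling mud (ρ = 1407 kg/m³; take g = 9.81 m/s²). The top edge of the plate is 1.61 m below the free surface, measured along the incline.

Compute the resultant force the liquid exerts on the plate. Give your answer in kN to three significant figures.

γ = ρg = 1407 × 9.81 / 1000 = 13.80267 kN/m³.
The plate makes 42° with the vertical, i.e. θ = 90° − 42° = 48° to the horizontal. Measuring y along the incline from the free-surface line, vertical depth h = y·sinθ with sinθ = 0.743145.
The centroid lies 4.31/2 = 2.155 m below the top edge, so y_c = 1.61 + 2.155 = 3.765 m and h_c = 3.765 × 0.743145 = 2.79794 m.
A = 4.67 × 4.31 = 20.1277 m².
Resultant F = γ·h_c·A = 13.80267 × 2.79794 × 20.1277 = 777.313 kN.

F ≈ 777 kN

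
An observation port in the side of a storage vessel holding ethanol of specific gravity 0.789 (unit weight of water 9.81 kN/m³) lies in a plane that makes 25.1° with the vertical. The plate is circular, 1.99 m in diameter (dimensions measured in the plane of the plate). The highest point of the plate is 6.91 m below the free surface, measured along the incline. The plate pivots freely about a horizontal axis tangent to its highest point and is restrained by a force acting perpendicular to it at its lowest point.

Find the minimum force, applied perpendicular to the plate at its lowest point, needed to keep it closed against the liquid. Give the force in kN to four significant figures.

γ = 0.789 × 9.81 = 7.74009 kN/m³.
The plate makes 25.1° with the vertical, i.e. θ = 90° − 25.1° = 64.9° to the horizontal. Measuring y along the incline from the free-surface line, vertical depth h = y·sinθ with sinθ = 0.905569.
The centroid is at the centre, 0.995 m below the top of the plate, so y_c = 6.91 + 0.995 = 7.905 m and h_c = 7.905 × 0.905569 = 7.15852 m.
A = π(0.995)² = 3.11026 m².
Resultant F = γ·h_c·A = 7.74009 × 7.15852 × 3.11026 = 172.332 kN.
I_c = πr⁴/4 = π × 0.995⁴/4 = 0.769808 m⁴.
Centre of pressure: y_p = y_c + I_c/(y_c·A) = 7.905 + 0.769808/(7.905 × 3.11026) = 7.905 + 0.0313101 = 7.93631 m along the plane.
The resultant acts 0.995 + 0.0313101 = 1.02631 m (along the plate) below the hinge at the top edge, so the moment about the hinge is M = F × 1.02631 = 172.332 × 1.02631 = 176.866 kN·m.
A normal force at the bottom, 1.99 m from the hinge, must supply this moment: P = 176.866/1.99 = 88.8774 kN.

P ≈ 88.88 kN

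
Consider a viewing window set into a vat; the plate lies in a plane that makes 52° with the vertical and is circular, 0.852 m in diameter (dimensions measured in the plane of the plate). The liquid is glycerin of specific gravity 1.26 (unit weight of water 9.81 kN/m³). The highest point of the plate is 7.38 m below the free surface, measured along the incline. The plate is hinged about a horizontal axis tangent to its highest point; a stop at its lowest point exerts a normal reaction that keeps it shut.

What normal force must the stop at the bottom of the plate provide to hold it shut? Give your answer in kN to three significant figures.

γ = 1.26 × 9.81 = 12.3606 kN/m³.
The plate makes 52° with the vertical, i.e. θ = 90° − 52° = 38° to the horizontal. Measuring y along the incline from the free-surface line, vertical depth h = y·sinθ with sinθ = 0.615661.
The centroid is at the centre, 0.426 m below the top of the plate, so y_c = 7.38 + 0.426 = 7.806 m and h_c = 7.806 × 0.615661 = 4.80585 m.
A = π(0.426)² = 0.570124 m².
Resultant F = γ·h_c·A = 12.3606 × 4.80585 × 0.570124 = 33.8672 kN.
I_c = πr⁴/4 = π × 0.426⁴/4 = 0.0258659 m⁴.
Centre of pressure: y_p = y_c + I_c/(y_c·A) = 7.806 + 0.0258659/(7.806 × 0.570124) = 7.806 + 0.00581206 = 7.81181 m along the plane.
The resultant acts 0.426 + 0.00581206 = 0.431812 m (along the plate) below the hinge at the top edge, so the moment about the hinge is M = F × 0.431812 = 33.8672 × 0.431812 = 14.6243 kN·m.
A normal force at the bottom, 0.852 m from the hinge, must supply this moment: P = 14.6243/0.852 = 17.1647 kN.

P ≈ 17.2 kN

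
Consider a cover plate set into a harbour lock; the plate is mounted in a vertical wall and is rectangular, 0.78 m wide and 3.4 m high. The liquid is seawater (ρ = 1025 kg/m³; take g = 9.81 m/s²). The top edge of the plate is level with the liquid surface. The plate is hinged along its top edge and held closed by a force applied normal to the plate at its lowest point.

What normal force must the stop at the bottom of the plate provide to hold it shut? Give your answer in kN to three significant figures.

γ = ρg = 1025 × 9.81 / 1000 = 10.05525 kN/m³.
The centroid lies 3.4/2 = 1.7 m below the top edge, so the centroid depth is h_c = 1.7 m.
A = 0.78 × 3.4 = 2.652 m².
Resultant F = γ·h_c·A = 10.05525 × 1.7 × 2.652 = 45.3331 kN.
I_c = b·h³/12 = 0.78 × 3.4³/12 = 2.55476 m⁴.
Centre of pressure: y_p = y_c + I_c/(y_c·A) = 1.7 + 2.55476/(1.7 × 2.652) = 1.7 + 0.566667 = 2.26667 m along the plane.
The resultant acts 1.7 + 0.566667 = 2.26667 m (along the plate) below the hinge at the top edge, so the moment about the hinge is M = F × 2.26667 = 45.3331 × 2.26667 = 102.755 kN·m.
A normal force at the bottom, 3.4 m from the hinge, must supply this moment: P = 102.755/3.4 = 30.2221 kN.

P ≈ 30.2 kN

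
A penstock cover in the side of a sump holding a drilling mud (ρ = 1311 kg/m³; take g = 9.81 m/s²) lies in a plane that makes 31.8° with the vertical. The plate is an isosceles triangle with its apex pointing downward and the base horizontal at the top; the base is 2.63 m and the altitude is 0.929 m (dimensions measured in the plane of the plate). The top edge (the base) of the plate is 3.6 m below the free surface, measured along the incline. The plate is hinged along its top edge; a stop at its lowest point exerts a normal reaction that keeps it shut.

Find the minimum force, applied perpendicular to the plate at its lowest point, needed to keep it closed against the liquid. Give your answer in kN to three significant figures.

P ≈ 18.1 kN

γ = ρg = 1311 × 9.81 / 1000 = 12.86091 kN/m³.
The plate makes 31.8° with the vertical, i.e. θ = 90° − 31.8° = 58.2° to the horizontal. Measuring y along the incline from the free-surface line, vertical depth h = y·sinθ with sinθ = 0.849893.
With the apex down, the centroid sits h/3 = 0.929/3 = 0.309667 m below the base (the top edge), so y_c = 3.6 + 0.309667 = 3.90967 m and h_c = 3.90967 × 0.849893 = 3.3228 m.
A = ½ × 2.63 × 0.929 = 1.22164 m².
Resultant F = γ·h_c·A = 12.86091 × 3.3228 × 1.22164 = 52.2058 kN.
I_c = b·h³/36 = 2.63 × 0.929³/36 = 0.0585734 m⁴.
Centre of pressure: y_p = y_c + I_c/(y_c·A) = 3.90967 + 0.0585734/(3.90967 × 1.22164) = 3.90967 + 0.0122636 = 3.92193 m along the plane.
The resultant acts 0.309667 + 0.0122636 = 0.321931 m (along the plate) below the hinge at the top edge, so the moment about the hinge is M = F × 0.321931 = 52.2058 × 0.321931 = 16.8067 kN·m.
A normal force at the bottom, 0.929 m from the hinge, must supply this moment: P = 16.8067/0.929 = 18.0912 kN.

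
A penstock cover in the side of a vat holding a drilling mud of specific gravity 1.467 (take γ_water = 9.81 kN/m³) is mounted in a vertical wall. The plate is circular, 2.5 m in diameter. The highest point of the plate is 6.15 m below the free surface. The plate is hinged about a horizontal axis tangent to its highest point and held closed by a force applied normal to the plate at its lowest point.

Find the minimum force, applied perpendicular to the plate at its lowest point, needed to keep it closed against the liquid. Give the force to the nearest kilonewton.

P ≈ 272 kN

γ = 1.467 × 9.81 = 14.39127 kN/m³.
The centroid is at the centre, 1.25 m below the top of the plate, so the centroid depth is h_c = 6.15 + 1.25 = 7.4 m.
A = π(1.25)² = 4.90874 m².
Resultant F = γ·h_c·A = 14.39127 × 7.4 × 4.90874 = 522.758 kN.
I_c = πr⁴/4 = π × 1.25⁴/4 = 1.91748 m⁴.
Centre of pressure: y_p = y_c + I_c/(y_c·A) = 7.4 + 1.91748/(7.4 × 4.90874) = 7.4 + 0.0527873 = 7.45279 m along the plane.
The resultant acts 1.25 + 0.0527873 = 1.30279 m (along the plate) below the hinge at the top edge, so the moment about the hinge is M = F × 1.30279 = 522.758 × 1.30279 = 681.044 kN·m.
A normal force at the bottom, 2.5 m from the hinge, must supply this moment: P = 681.044/2.5 = 272.418 kN.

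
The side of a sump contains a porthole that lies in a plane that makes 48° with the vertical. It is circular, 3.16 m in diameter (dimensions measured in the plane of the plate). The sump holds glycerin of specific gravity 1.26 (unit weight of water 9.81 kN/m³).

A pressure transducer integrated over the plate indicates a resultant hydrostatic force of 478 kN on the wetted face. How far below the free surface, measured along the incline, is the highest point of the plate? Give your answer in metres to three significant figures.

γ = 1.26 × 9.81 = 12.3606 kN/m³.
A = π(1.58)² = 7.84267 m².
From F = γ·h_c·A, the centroid depth is h_c = 478/(12.3606 × 7.84267) = 4.93088 m.
The plate makes 48° with the vertical, i.e. θ = 90° − 48° = 42° to the horizontal. Measuring y along the incline from the free-surface line, vertical depth h = y·sinθ with sinθ = 0.669131.
Along the incline, y_c = h_c/sinθ = 4.93088/0.669131 = 7.36908 m.
The centroid is at the centre, 1.58 m below the top of the plate, so the highest point sits at y_top = 7.36908 − 1.58 = 5.78908 m along the incline.

y_top ≈ 5.79 m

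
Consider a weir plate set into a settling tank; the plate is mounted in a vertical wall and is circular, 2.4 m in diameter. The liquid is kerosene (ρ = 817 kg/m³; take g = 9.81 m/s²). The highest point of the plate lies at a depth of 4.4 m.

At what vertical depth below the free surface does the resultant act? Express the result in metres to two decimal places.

h_p = 5.66 m

γ = ρg = 817 × 9.81 / 1000 = 8.01477 kN/m³.
The centroid is at the centre, 1.2 m below the top of the plate, so the centroid depth is h_c = 4.4 + 1.2 = 5.6 m.
A = π(1.2)² = 4.52389 m².
Resultant F = γ·h_c·A = 8.01477 × 5.6 × 4.52389 = 203.044 kN.
I_c = πr⁴/4 = π × 1.2⁴/4 = 1.6286 m⁴.
Centre of pressure: y_p = y_c + I_c/(y_c·A) = 5.6 + 1.6286/(5.6 × 4.52389) = 5.6 + 0.0642857 = 5.66429 m along the plane.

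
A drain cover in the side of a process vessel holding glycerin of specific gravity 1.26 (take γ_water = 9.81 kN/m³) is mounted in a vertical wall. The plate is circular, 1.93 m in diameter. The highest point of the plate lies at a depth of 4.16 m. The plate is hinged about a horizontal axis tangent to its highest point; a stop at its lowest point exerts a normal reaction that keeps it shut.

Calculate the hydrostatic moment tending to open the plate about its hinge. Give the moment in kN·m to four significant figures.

M ≈ 187.3 kN·m

γ = 1.26 × 9.81 = 12.3606 kN/m³.
The centroid is at the centre, 0.965 m below the top of the plate, so the centroid depth is h_c = 4.16 + 0.965 = 5.125 m.
A = π(0.965)² = 2.92553 m².
Resultant F = γ·h_c·A = 12.3606 × 5.125 × 2.92553 = 185.327 kN.
I_c = πr⁴/4 = π × 0.965⁴/4 = 0.681082 m⁴.
Centre of pressure: y_p = y_c + I_c/(y_c·A) = 5.125 + 0.681082/(5.125 × 2.92553) = 5.125 + 0.0454256 = 5.17043 m along the plane.
The resultant acts 0.965 + 0.0454256 = 1.01043 m (along the plate) below the hinge at the top edge, so the moment about the hinge is M = F × 1.01043 = 185.327 × 1.01043 = 187.26 kN·m.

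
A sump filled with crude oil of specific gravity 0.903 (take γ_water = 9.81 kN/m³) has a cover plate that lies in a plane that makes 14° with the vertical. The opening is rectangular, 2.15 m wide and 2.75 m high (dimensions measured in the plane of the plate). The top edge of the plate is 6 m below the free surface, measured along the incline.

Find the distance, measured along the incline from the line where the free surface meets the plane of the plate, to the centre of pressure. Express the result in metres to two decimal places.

y_p = 7.46 m

γ = 0.903 × 9.81 = 8.85843 kN/m³.
The plate makes 14° with the vertical, i.e. θ = 90° − 14° = 76° to the horizontal. Measuring y along the incline from the free-surface line, vertical depth h = y·sinθ with sinθ = 0.970296.
The centroid lies 2.75/2 = 1.375 m below the top edge, so y_c = 6 + 1.375 = 7.375 m and h_c = 7.375 × 0.970296 = 7.15593 m.
A = 2.15 × 2.75 = 5.9125 m².
Resultant F = γ·h_c·A = 8.85843 × 7.15593 × 5.9125 = 374.795 kN.
I_c = b·h³/12 = 2.15 × 2.75³/12 = 3.72611 m⁴.
Centre of pressure: y_p = y_c + I_c/(y_c·A) = 7.375 + 3.72611/(7.375 × 5.9125) = 7.375 + 0.0854521 = 7.46045 m along the plane.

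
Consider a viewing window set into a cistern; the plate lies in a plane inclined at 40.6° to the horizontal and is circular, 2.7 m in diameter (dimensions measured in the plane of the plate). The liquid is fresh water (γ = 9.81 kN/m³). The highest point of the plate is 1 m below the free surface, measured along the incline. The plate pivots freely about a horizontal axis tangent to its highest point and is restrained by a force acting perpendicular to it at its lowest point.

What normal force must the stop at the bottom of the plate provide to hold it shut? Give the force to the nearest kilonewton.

γ = 9.81 kN/m³.
Let θ = 40.6° be the plate's angle to the horizontal; measure y along the incline from where the plane meets the free surface. Vertical depth h = y·sinθ with sinθ = 0.650774.
The centroid is at the centre, 1.35 m below the top of the plate, so y_c = 1 + 1.35 = 2.35 m and h_c = 2.35 × 0.650774 = 1.52932 m.
A = π(1.35)² = 5.72555 m².
Resultant F = γ·h_c·A = 9.81 × 1.52932 × 5.72555 = 85.8983 kN.
I_c = πr⁴/4 = π × 1.35⁴/4 = 2.6087 m⁴.
Centre of pressure: y_p = y_c + I_c/(y_c·A) = 2.35 + 2.6087/(2.35 × 5.72555) = 2.35 + 0.193883 = 2.54388 m along the plane.
The resultant acts 1.35 + 0.193883 = 1.54388 m (along the plate) below the hinge at the top edge, so the moment about the hinge is M = F × 1.54388 = 85.8983 × 1.54388 = 132.617 kN·m.
A normal force at the bottom, 2.7 m from the hinge, must supply this moment: P = 132.617/2.7 = 49.1174 kN.

P ≈ 49 kN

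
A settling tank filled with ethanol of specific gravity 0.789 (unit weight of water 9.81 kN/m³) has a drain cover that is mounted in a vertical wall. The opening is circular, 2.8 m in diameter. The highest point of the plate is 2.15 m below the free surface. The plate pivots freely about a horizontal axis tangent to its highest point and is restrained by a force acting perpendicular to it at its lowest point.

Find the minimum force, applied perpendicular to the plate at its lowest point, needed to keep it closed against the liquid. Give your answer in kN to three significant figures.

P ≈ 92.9 kN

γ = 0.789 × 9.81 = 7.74009 kN/m³.
The centroid is at the centre, 1.4 m below the top of the plate, so the centroid depth is h_c = 2.15 + 1.4 = 3.55 m.
A = π(1.4)² = 6.15752 m².
Resultant F = γ·h_c·A = 7.74009 × 3.55 × 6.15752 = 169.192 kN.
I_c = πr⁴/4 = π × 1.4⁴/4 = 3.01719 m⁴.
Centre of pressure: y_p = y_c + I_c/(y_c·A) = 3.55 + 3.01719/(3.55 × 6.15752) = 3.55 + 0.138028 = 3.68803 m along the plane.
The resultant acts 1.4 + 0.138028 = 1.53803 m (along the plate) below the hinge at the top edge, so the moment about the hinge is M = F × 1.53803 = 169.192 × 1.53803 = 260.222 kN·m.
A normal force at the bottom, 2.8 m from the hinge, must supply this moment: P = 260.222/2.8 = 92.9364 kN.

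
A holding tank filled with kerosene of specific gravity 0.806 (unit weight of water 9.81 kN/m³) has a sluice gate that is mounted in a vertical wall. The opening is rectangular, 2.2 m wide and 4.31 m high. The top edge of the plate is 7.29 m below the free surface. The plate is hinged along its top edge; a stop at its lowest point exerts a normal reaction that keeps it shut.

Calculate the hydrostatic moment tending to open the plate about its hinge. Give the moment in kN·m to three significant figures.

M ≈ 1640 kN·m

γ = 0.806 × 9.81 = 7.90686 kN/m³.
The centroid lies 4.31/2 = 2.155 m below the top edge, so the centroid depth is h_c = 7.29 + 2.155 = 9.445 m.
A = 2.2 × 4.31 = 9.482 m².
Resultant F = γ·h_c·A = 7.90686 × 9.445 × 9.482 = 708.119 kN.
I_c = b·h³/12 = 2.2 × 4.31³/12 = 14.6782 m⁴.
Centre of pressure: y_p = y_c + I_c/(y_c·A) = 9.445 + 14.6782/(9.445 × 9.482) = 9.445 + 0.163897 = 9.6089 m along the plane.
The resultant acts 2.155 + 0.163897 = 2.3189 m (along the plate) below the hinge at the top edge, so the moment about the hinge is M = F × 2.3189 = 708.119 × 2.3189 = 1642.06 kN·m.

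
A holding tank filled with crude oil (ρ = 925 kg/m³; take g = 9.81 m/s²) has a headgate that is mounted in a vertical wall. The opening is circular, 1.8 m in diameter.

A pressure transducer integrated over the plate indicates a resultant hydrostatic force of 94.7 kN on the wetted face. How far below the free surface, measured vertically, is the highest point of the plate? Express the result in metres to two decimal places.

γ = ρg = 925 × 9.81 / 1000 = 9.07425 kN/m³.
A = π(0.9)² = 2.54469 m².
From F = γ·h_c·A, the centroid depth is h_c = 94.7/(9.07425 × 2.54469) = 4.10114 m.
The centroid is at the centre, 0.9 m below the top of the plate, so the highest point sits at h_top = 4.10114 − 0.9 = 3.20114 m below the surface.

d_top ≈ 3.20 m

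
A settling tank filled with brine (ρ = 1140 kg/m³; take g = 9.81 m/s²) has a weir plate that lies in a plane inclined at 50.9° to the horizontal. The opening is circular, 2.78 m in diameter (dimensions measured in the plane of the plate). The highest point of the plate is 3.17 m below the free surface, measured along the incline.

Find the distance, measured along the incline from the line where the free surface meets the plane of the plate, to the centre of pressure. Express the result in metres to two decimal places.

y_p = 4.67 m

γ = ρg = 1140 × 9.81 / 1000 = 11.1834 kN/m³.
Let θ = 50.9° be the plate's angle to the horizontal; measure y along the incline from where the plane meets the free surface. Vertical depth h = y·sinθ with sinθ = 0.776046.
The centroid is at the centre, 1.39 m below the top of the plate, so y_c = 3.17 + 1.39 = 4.56 m and h_c = 4.56 × 0.776046 = 3.53877 m.
A = π(1.39)² = 6.06987 m².
Resultant F = γ·h_c·A = 11.1834 × 3.53877 × 6.06987 = 240.218 kN.
I_c = πr⁴/4 = π × 1.39⁴/4 = 2.9319 m⁴.
Centre of pressure: y_p = y_c + I_c/(y_c·A) = 4.56 + 2.9319/(4.56 × 6.06987) = 4.56 + 0.105927 = 4.66593 m along the plane.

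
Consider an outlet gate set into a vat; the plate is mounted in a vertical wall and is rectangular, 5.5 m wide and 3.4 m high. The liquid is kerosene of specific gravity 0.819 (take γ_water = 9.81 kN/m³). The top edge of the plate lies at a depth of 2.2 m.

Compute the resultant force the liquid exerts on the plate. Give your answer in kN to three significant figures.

γ = 0.819 × 9.81 = 8.03439 kN/m³.
The centroid lies 3.4/2 = 1.7 m below the top edge, so the centroid depth is h_c = 2.2 + 1.7 = 3.9 m.
A = 5.5 × 3.4 = 18.7 m².
Resultant F = γ·h_c·A = 8.03439 × 3.9 × 18.7 = 585.948 kN.

F ≈ 586 kN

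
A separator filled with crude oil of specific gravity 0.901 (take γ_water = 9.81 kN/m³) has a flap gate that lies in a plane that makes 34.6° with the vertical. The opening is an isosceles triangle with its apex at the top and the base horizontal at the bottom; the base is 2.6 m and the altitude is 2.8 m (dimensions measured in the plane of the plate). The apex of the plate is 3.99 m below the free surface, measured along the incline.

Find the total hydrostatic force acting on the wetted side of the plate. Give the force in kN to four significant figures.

F ≈ 155.1 kN

γ = 0.901 × 9.81 = 8.83881 kN/m³.
The plate makes 34.6° with the vertical, i.e. θ = 90° − 34.6° = 55.4° to the horizontal. Measuring y along the incline from the free-surface line, vertical depth h = y·sinθ with sinθ = 0.823136.
With the apex up, the centroid sits 2h/3 = 2 × 2.8/3 = 1.86667 m below the apex, so y_c = 3.99 + 1.86667 = 5.85667 m and h_c = 5.85667 × 0.823136 = 4.82084 m.
A = ½ × 2.6 × 2.8 = 3.64 m².
Resultant F = γ·h_c·A = 8.83881 × 4.82084 × 3.64 = 155.102 kN.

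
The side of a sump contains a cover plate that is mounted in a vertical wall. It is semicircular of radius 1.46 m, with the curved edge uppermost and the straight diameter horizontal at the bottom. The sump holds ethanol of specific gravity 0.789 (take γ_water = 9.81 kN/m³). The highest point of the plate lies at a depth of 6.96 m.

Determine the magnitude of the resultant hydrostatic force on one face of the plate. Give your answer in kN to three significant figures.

γ = 0.789 × 9.81 = 7.74009 kN/m³.
The centroid lies 4r/(3π) = 0.619643 m above the diameter, so r − 4r/(3π) = 1.46 − 0.619643 = 0.840357 m below the topmost point, so the centroid depth is h_c = 6.96 + 0.840357 = 7.80036 m.
A = πr²/2 = π × 1.46²/2 = 3.34831 m².
Resultant F = γ·h_c·A = 7.74009 × 7.80036 × 3.34831 = 202.156 kN.

F ≈ 202 kN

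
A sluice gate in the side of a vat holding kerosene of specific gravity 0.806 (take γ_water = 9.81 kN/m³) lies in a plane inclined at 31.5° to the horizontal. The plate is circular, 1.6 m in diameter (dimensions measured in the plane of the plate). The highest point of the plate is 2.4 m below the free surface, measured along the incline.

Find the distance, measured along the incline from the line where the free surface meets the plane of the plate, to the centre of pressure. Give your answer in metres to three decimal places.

γ = 0.806 × 9.81 = 7.90686 kN/m³.
Let θ = 31.5° be the plate's angle to the horizontal; measure y along the incline from where the plane meets the free surface. Vertical depth h = y·sinθ with sinθ = 0.522499.
The centroid is at the centre, 0.8 m below the top of the plate, so y_c = 2.4 + 0.8 = 3.2 m and h_c = 3.2 × 0.522499 = 1.672 m.
A = π(0.8)² = 2.01062 m².
Resultant F = γ·h_c·A = 7.90686 × 1.672 × 2.01062 = 26.5809 kN.
I_c = πr⁴/4 = π × 0.8⁴/4 = 0.321699 m⁴.
Centre of pressure: y_p = y_c + I_c/(y_c·A) = 3.2 + 0.321699/(3.2 × 2.01062) = 3.2 + 0.05 = 3.25 m along the plane.

y_p = 3.250 m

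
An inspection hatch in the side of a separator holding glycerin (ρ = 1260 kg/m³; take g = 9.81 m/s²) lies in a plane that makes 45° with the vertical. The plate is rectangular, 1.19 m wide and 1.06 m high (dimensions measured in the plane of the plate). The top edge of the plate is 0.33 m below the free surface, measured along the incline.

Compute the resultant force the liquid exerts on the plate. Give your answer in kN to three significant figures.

F ≈ 9.48 kN

γ = ρg = 1260 × 9.81 / 1000 = 12.3606 kN/m³.
The plate makes 45° with the vertical, i.e. θ = 90° − 45° = 45° to the horizontal. Measuring y along the incline from the free-surface line, vertical depth h = y·sinθ with sinθ = 0.707107.
The centroid lies 1.06/2 = 0.53 m below the top edge, so y_c = 0.33 + 0.53 = 0.86 m and h_c = 0.86 × 0.707107 = 0.608112 m.
A = 1.19 × 1.06 = 1.2614 m².
Resultant F = γ·h_c·A = 12.3606 × 0.608112 × 1.2614 = 9.48148 kN.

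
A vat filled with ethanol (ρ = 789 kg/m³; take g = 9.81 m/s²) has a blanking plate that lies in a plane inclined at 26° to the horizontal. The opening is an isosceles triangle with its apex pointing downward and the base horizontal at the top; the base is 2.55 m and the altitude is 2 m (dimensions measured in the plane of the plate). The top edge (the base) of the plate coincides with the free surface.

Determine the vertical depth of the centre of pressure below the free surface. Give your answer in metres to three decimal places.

h_p = 0.438 m

γ = ρg = 789 × 9.81 / 1000 = 7.74009 kN/m³.
Let θ = 26° be the plate's angle to the horizontal; measure y along the incline from where the plane meets the free surface. Vertical depth h = y·sinθ with sinθ = 0.438371.
With the apex down, the centroid sits h/3 = 2/3 = 0.666667 m below the base (the top edge), so y_c = 0.666667 m and h_c = 0.666667 × 0.438371 = 0.292247 m.
A = ½ × 2.55 × 2 = 2.55 m².
Resultant F = γ·h_c·A = 7.74009 × 0.292247 × 2.55 = 5.76815 kN.
I_c = b·h³/36 = 2.55 × 2³/36 = 0.566667 m⁴.
Centre of pressure: y_p = y_c + I_c/(y_c·A) = 0.666667 + 0.566667/(0.666667 × 2.55) = 0.666667 + 0.333333 = 1 m along the plane.
Vertically, h_p = y_p·sinθ = 1 × 0.438371 = 0.438371 m.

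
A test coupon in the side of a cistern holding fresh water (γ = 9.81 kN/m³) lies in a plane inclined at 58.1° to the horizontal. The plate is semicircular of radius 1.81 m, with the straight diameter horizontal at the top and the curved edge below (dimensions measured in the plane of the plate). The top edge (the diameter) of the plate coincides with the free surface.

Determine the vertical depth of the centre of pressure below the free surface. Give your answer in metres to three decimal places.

γ = 9.81 kN/m³.
Let θ = 58.1° be the plate's angle to the horizontal; measure y along the incline from where the plane meets the free surface. Vertical depth h = y·sinθ with sinθ = 0.848972.
The centroid of a semicircle lies 4r/(3π) = 0.768188 m from the diameter, here below the top edge, so y_c = 0.768188 m and h_c = 0.768188 × 0.848972 = 0.65217 m.
A = πr²/2 = π × 1.81²/2 = 5.14609 m².
Resultant F = γ·h_c·A = 9.81 × 0.65217 × 5.14609 = 32.9236 kN.
I_c = (π/8 − 8/(9π))·r⁴ = 0.109757 × 1.81⁴ = 1.178 m⁴.
Centre of pressure: y_p = y_c + I_c/(y_c·A) = 0.768188 + 1.178/(0.768188 × 5.14609) = 0.768188 + 0.297989 = 1.06618 m along the plane.
Vertically, h_p = y_p·sinθ = 1.06618 × 0.848972 = 0.905157 m.

h_p = 0.905 m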